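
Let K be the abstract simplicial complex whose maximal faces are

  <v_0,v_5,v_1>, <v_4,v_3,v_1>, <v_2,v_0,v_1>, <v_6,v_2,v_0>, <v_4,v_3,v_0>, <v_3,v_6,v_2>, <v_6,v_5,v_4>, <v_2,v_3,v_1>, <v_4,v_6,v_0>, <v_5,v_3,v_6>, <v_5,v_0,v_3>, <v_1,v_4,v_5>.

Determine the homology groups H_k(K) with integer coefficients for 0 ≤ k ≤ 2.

Order the vertices as v_0 < v_1 < v_2 < v_3 < v_4 < v_5 < v_6. Listing each simplex with vertices in this order, K has dimension 2 with simplices:

  0-simplices (7): [v_0], [v_1], [v_2], [v_3], [v_4], [v_5], [v_6]
  1-simplices (18): (18 of them)
  2-simplices (12): (12 of them)

Hence C_0 ≅ Z^7, C_1 ≅ Z^18, C_2 ≅ Z^12.

∂_1: C_1 → C_0 is given by ∂[p,q] = [q] − [p].
The 7×18 boundary matrix has rank 6 and Smith normal form diag(1,1,1,1,1,1).

Boundary ∂_2: C_2 → C_1 maps a triangle to the signed sum of its edges. For instance
  ∂[v_1,v_3,v_4] = [v_3,v_4] − [v_1,v_4] + [v_1,v_3],
  ∂[v_1,v_2,v_3] = [v_2,v_3] − [v_1,v_3] + [v_1,v_2].
The 18×12 boundary matrix has rank 12 and Smith normal form diag(1,1,1,1,1,1,1,1,1,1,1,2).

Now H_k = ker ∂_k / im ∂_{k+1}, so:

  H_0: rank C_0 − rank ∂_1 = 7 − 6 = 1, and the invariant factors of ∂_1 are all 1, so H_0 ≅ Z.
  H_1: rank ker ∂_1 − rank ∂_2 = (18 − 6) − 12 = 0, and ∂_2 has invariant factor 2 > 1, so H_1 ≅ Z/2.
  H_2: rank ker ∂_2 − rank ∂_3 = (12 − 12) − 0 = 0, and there is no ∂_3, so H_2 ≅ 0.

(K is a triangulation of the real projective plane RP^2.)

H_0 ≅ Z,  H_1 ≅ Z/2,  H_2 = 0.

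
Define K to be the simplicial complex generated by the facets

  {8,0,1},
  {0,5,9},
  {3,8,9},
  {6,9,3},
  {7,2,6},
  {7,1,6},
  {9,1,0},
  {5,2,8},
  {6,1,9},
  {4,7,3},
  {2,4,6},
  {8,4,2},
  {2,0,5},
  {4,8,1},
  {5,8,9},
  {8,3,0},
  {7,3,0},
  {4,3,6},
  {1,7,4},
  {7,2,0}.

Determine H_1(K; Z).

H_1 = Z ⊕ Z/2.

We work with the vertex ordering 0 < 1 < 2 < 3 < 4 < 5 < 6 < 7 < 8 < 9. The simplices of K, each written with vertices in increasing order, are:

  0-simplices (10): [0], [1], [2], [3], [4], [5], [6], [7], [8], [9]
  1-simplices (30): (30 of them)
  2-simplices (20): (20 of them)

giving chain groups C_0 ≅ Z^10, C_1 ≅ Z^30, C_2 ≅ Z^20.

The boundary map ∂_1: C_1 → C_0 maps an edge to its endpoints' difference, ∂[p,q] = q − p. For instance
  ∂[4,8] = [8] − [4].
This gives a 10×30 integer matrix of rank 9; reducing to Smith normal form yields diagonal entries (1,1,1,1,1,1,1,1,1).

The boundary map ∂_2: C_2 → C_1 maps a triangle to the signed sum of its edges. For instance
  ∂[1,4,7] = [4,7] − [1,7] + [1,4],
  ∂[0,2,7] = [2,7] − [0,7] + [0,2].
The 30×20 boundary matrix has rank 20 and Smith normal form diag(1,1,1,1,1,1,1,1,1,1,1,1,1,1,1,1,1,1,1,2).

Reading off H_k = ker ∂_k / im ∂_{k+1}:

  H_1: rank ker ∂_1 − rank ∂_2 = (30 − 9) − 20 = 1, and ∂_2 has invariant factor 2 > 1, so H_1 = Z ⊕ Z/2.

(K is a triangulation of the Klein bottle.)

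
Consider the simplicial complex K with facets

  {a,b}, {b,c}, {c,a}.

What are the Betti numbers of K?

Take the total order a < b < c on the vertex set. Then K (dimension 1) consists of the simplices:

  0-simplices (3): a, b, c
  1-simplices (3): ab, ac, bc

giving chain groups C_0 ≅ Z^3, C_1 ≅ Z^3.

The boundary map ∂_1: C_1 → C_0 sends each edge [p,q] (with p < q) to q − p. For instance
  ∂bc = c − b.
The 3×3 boundary matrix has rank 2 and Smith normal form diag(1,1).

From H_k ≅ ker(∂_k) / im(∂_{k+1}) we obtain:

  H_0: rank C_0 − rank ∂_1 = 3 − 2 = 1, and the invariant factors of ∂_1 are all 1, so H_0 ≅ Z.
  H_1: rank ker ∂_1 − rank ∂_2 = (3 − 2) − 0 = 1, and there is no ∂_2, so H_1 ≅ Z.

(K is a triangulation of the circle S^1.)

Hence the Betti numbers are b_0 = 1, b_1 = 1.

b_0 = 1, b_1 = 1.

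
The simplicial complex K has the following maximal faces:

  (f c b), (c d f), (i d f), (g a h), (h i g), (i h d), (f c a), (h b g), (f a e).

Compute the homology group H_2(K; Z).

H_2 = 0.

K has 9 vertices, 19 edges, 9 triangles.
rank ∂_2 = 9, rank ∂_3 = 0 ⇒ b_2 = 9 − 9 − 0 = 0. So H_2 ≅ 0.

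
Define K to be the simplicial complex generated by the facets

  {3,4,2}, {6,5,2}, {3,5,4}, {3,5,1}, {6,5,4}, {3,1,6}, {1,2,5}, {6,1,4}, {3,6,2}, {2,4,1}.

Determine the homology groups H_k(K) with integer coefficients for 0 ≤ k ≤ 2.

Take the total order 1 < 2 < 3 < 4 < 5 < 6 on the vertex set. Then K (dimension 2) consists of the simplices:

  0-simplices (6): [1], [2], [3], [4], [5], [6]
  1-simplices (15): [1,2], [1,3], [1,4], [1,5], [1,6], [2,3], [2,4], [2,5], [2,6], [3,4], [3,5], [3,6], [4,5], [4,6], [5,6]
  2-simplices (10): [1,2,4], [1,2,5], [1,3,5], [1,3,6], [1,4,6], [2,3,4], [2,3,6], [2,5,6], [3,4,5], [4,5,6]

giving chain groups C_0 ≅ Z^6, C_1 ≅ Z^15, C_2 ≅ Z^10.

Boundary ∂_1: C_1 → C_0 is given by ∂[p,q] = [q] − [p].
The 6×15 boundary matrix has rank 5 and Smith normal form diag(1,1,1,1,1).

∂_2: C_2 → C_1 sends each 2-simplex [p,q,r] to [q,r] − [p,r] + [p,q]. For instance
  ∂[3,4,5] = [4,5] − [3,5] + [3,4],
  ∂[1,2,4] = [2,4] − [1,4] + [1,2].
As a 15×10 matrix over Z this has rank 10, with invariant factors (1,1,1,1,1,1,1,1,1,2).

From H_k ≅ ker(∂_k) / im(∂_{k+1}) we obtain:

  H_0: rank C_0 − rank ∂_1 = 6 − 5 = 1, and the invariant factors of ∂_1 are all 1, so H_0 = Z.
  H_1: rank ker ∂_1 − rank ∂_2 = (15 − 5) − 10 = 0, and ∂_2 has invariant factor 2 > 1, so H_1 = Z/2.
  H_2: rank ker ∂_2 − rank ∂_3 = (10 − 10) − 0 = 0, and there is no ∂_3, so H_2 = 0.

As a check, the Euler characteristic is 6 − 15 + 10 = 1, which agrees with 1 − 0 + 0 = 1.
(K is a triangulation of the real projective plane RP^2.)

H_0 = Z,  H_1 = Z/2,  H_2 = 0.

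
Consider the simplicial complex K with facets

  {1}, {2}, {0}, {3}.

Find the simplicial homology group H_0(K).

Order the vertices as 0 < 1 < 2 < 3. Listing each simplex with vertices in this order, K has dimension 0 with simplices:

  0-simplices (4): [0], [1], [2], [3]

Hence C_0 ≅ Z^4.

From H_k ≅ ker(∂_k) / im(∂_{k+1}) we obtain:

  H_0: rank C_0 − rank ∂_1 = 4 − 0 = 4, and there is no ∂_1, so H_0 = Z^4.

H_0 = Z^4.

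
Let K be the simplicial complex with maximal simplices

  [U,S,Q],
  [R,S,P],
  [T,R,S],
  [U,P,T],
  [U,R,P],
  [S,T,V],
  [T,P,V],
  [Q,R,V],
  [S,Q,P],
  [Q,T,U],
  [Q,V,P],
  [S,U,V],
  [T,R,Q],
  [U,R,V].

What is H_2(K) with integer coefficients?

H_2 = Z.

Fix the vertex order P < Q < R < S < T < U < V and write every simplex with vertices in increasing order. Then dim K = 2 and the simplices of K are:

  0-simplices (7): P, Q, R, S, T, U, V
  1-simplices (21): PQ, PR, PS, PT, PU, PV, QR, QS, QT, QU, QV, RS, RT, RU, RV, ST, SU, SV, TU, TV, UV
  2-simplices (14): PQS, PQV, PRS, PRU, PTU, PTV, QRT, QRV, QSU, QTU, RST, RUV, STV, SUV

so the chain groups are C_0 ≅ Z^7, C_1 ≅ Z^21, C_2 ≅ Z^14.

Boundary ∂_1: C_1 → C_0 sends each edge [p,q] (with p < q) to q − p. For instance
  ∂PS = S − P.
As a 7×21 matrix over Z this has rank 6, with invariant factors (1,1,1,1,1,1).

The boundary map ∂_2: C_2 → C_1 maps a triangle to the signed sum of its edges. For instance
  ∂RUV = UV − RV + RU,
  ∂QSU = SU − QU + QS.
This gives a 21×14 integer matrix of rank 13; reducing to Smith normal form yields diagonal entries (1,1,1,1,1,1,1,1,1,1,1,1,1).

Now H_k = ker ∂_k / im ∂_{k+1}, so:

  H_2: rank ker ∂_2 − rank ∂_3 = (14 − 13) − 0 = 1, and there is no ∂_3, so H_2 = Z.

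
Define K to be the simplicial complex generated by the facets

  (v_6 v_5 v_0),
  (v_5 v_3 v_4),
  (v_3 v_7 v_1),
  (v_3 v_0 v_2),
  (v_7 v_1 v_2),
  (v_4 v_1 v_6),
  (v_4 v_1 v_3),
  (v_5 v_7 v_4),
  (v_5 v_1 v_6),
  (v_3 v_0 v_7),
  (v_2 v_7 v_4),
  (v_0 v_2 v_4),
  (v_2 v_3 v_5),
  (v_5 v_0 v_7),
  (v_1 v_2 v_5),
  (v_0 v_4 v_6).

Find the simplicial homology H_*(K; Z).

H_0 = Z,  H_1 = Z^2,  H_2 = Z.

We work with the vertex ordering v_0 < v_1 < v_2 < v_3 < v_4 < v_5 < v_6 < v_7. The simplices of K, each written with vertices in increasing order, are:

  0-simplices (8): [v_0], [v_1], [v_2], [v_3], [v_4], [v_5], [v_6], [v_7]
  1-simplices (24): (24 of them)
  2-simplices (16): (16 of them)

giving chain groups C_0 ≅ Z^8, C_1 ≅ Z^24, C_2 ≅ Z^16.

The boundary map ∂_1: C_1 → C_0 maps an edge to its endpoints' difference, ∂[p,q] = q − p. For instance
  ∂[v_0,v_4] = [v_4] − [v_0].
The resulting 8×24 matrix has rank 7, and its Smith normal form has invariant factors (1,1,1,1,1,1,1).

∂_2: C_2 → C_1 sends each 2-simplex [p,q,r] to [q,r] − [p,r] + [p,q]. For instance
  ∂[v_3,v_4,v_5] = [v_4,v_5] − [v_3,v_5] + [v_3,v_4],
  ∂[v_0,v_5,v_6] = [v_5,v_6] − [v_0,v_6] + [v_0,v_5].
The resulting 24×16 matrix has rank 15, and its Smith normal form has invariant factors (1,1,1,1,1,1,1,1,1,1,1,1,1,1,1).

From H_k ≅ ker(∂_k) / im(∂_{k+1}) we obtain:

  H_0: rank C_0 − rank ∂_1 = 8 − 7 = 1, and the invariant factors of ∂_1 are all 1, so H_0 ≅ Z.
  H_1: rank ker ∂_1 − rank ∂_2 = (24 − 7) − 15 = 2, and the invariant factors of ∂_2 are all 1, so H_1 ≅ Z^2.
  H_2: rank ker ∂_2 − rank ∂_3 = (16 − 15) − 0 = 1, and there is no ∂_3, so H_2 ≅ Z.

(K is a triangulation of the torus T^2.)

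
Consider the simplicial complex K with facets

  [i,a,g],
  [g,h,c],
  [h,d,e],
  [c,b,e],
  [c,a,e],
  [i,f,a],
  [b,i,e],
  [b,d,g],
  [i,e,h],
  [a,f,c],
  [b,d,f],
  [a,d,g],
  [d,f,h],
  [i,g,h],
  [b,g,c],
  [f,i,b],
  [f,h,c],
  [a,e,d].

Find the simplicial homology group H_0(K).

H_0 = Z.

Fix the vertex order a < b < c < d < e < f < g < h < i and write every simplex with vertices in increasing order. Then dim K = 2 and the simplices of K are:

  0-simplices (9): a, b, c, d, e, f, g, h, i
  1-simplices (27): ac, ad, ae, af, ag, ai, bc, bd, be, bf, bg, bi, ce, cf, cg, ch, de, df, dg, dh, eh, ei, fh, fi, gh, gi, hi
  2-simplices (18): ace, acf, ade, adg, afi, agi, bce, bcg, bdf, bdg, bei, bfi, cfh, cgh, deh, dfh, ehi, ghi

Hence C_0 ≅ Z^9, C_1 ≅ Z^27, C_2 ≅ Z^18.

The boundary map ∂_1: C_1 → C_0 maps an edge to its endpoints' difference, ∂[p,q] = q − p. For instance
  ∂ag = g − a.
The resulting 9×27 matrix has rank 8, and its Smith normal form has invariant factors (1,1,1,1,1,1,1,1).

∂_2: C_2 → C_1 acts by ∂[p,q,r] = [q,r] − [p,r] + [p,q]. For instance
  ∂afi = fi − ai + af,
  ∂ghi = hi − gi + gh.
The 27×18 boundary matrix has rank 17 and Smith normal form diag(1,1,1,1,1,1,1,1,1,1,1,1,1,1,1,1,1).

Computing H_k = (kernel of ∂_k) / (image of ∂_{k+1}):

  H_0: rank C_0 − rank ∂_1 = 9 − 8 = 1, and the invariant factors of ∂_1 are all 1, so H_0 ≅ Z.

(K is a triangulation of the torus T^2.)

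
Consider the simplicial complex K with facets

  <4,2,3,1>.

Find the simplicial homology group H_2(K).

H_2 = 0.

Order the vertices as 1 < 2 < 3 < 4. Listing each simplex with vertices in this order, K has dimension 3 with simplices:

  0-simplices (4): [1], [2], [3], [4]
  1-simplices (6): [1,2], [1,3], [1,4], [2,3], [2,4], [3,4]
  2-simplices (4): [1,2,3], [1,2,4], [1,3,4], [2,3,4]
  3-simplices (1): [1,2,3,4]

so the chain groups are C_0 ≅ Z^4, C_1 ≅ Z^6, C_2 ≅ Z^4, C_3 ≅ Z^1.

The boundary map ∂_1: C_1 → C_0 sends each edge [p,q] (with p < q) to q − p. For instance
  ∂[2,3] = [3] − [2].
The 4×6 boundary matrix has rank 3 and Smith normal form diag(1,1,1).

Boundary ∂_2: C_2 → C_1 sends each 2-simplex [p,q,r] to [q,r] − [p,r] + [p,q]. For instance
  ∂[1,3,4] = [3,4] − [1,4] + [1,3],
  ∂[1,2,3] = [2,3] − [1,3] + [1,2].
This gives a 6×4 integer matrix of rank 3; reducing to Smith normal form yields diagonal entries (1,1,1).

Boundary ∂_3: C_3 → C_2 sends each 3-simplex σ to the alternating sum Σ_i (−1)^i (σ with its i-th vertex removed). For instance
  ∂[1,2,3,4] = [2,3,4] − [1,3,4] + [1,2,4] − [1,2,3].
The resulting 4×1 matrix has rank 1, and its Smith normal form has invariant factors (1).

Now H_k = ker ∂_k / im ∂_{k+1}, so:

  H_2: rank ker ∂_2 − rank ∂_3 = (4 − 3) − 1 = 0, and the invariant factors of ∂_3 are all 1, so H_2 = 0.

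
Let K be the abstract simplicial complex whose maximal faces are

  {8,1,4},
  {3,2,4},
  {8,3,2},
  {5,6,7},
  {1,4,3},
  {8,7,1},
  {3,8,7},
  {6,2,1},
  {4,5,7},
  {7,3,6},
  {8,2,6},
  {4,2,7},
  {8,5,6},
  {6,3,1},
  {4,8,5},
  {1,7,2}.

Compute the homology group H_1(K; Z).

H_1 ≅ Z^2.

We work with the vertex ordering 1 < 2 < 3 < 4 < 5 < 6 < 7 < 8. The simplices of K, each written with vertices in increasing order, are:

  0-simplices (8): [1], [2], [3], [4], [5], [6], [7], [8]
  1-simplices (24): (24 of them)
  2-simplices (16): [1,2,6], [1,2,7], [1,3,4], [1,3,6], [1,4,8], [1,7,8], [2,3,4], [2,3,8], [2,4,7], [2,6,8], [3,6,7], [3,7,8], [4,5,7], [4,5,8], [5,6,7], [5,6,8]

so the chain groups are C_0 ≅ Z^8, C_1 ≅ Z^24, C_2 ≅ Z^16.

The boundary map ∂_1: C_1 → C_0 sends each edge [p,q] (with p < q) to q − p.
As a 8×24 matrix over Z this has rank 7, with invariant factors (1,1,1,1,1,1,1).

∂_2: C_2 → C_1 maps a triangle to the signed sum of its edges. For instance
  ∂[5,6,7] = [6,7] − [5,7] + [5,6],
  ∂[2,6,8] = [6,8] − [2,8] + [2,6].
The resulting 24×16 matrix has rank 15, and its Smith normal form has invariant factors (1,1,1,1,1,1,1,1,1,1,1,1,1,1,1).

From H_k ≅ ker(∂_k) / im(∂_{k+1}) we obtain:

  H_1: rank ker ∂_1 − rank ∂_2 = (24 − 7) − 15 = 2, and the invariant factors of ∂_2 are all 1, so H_1 ≅ Z^2.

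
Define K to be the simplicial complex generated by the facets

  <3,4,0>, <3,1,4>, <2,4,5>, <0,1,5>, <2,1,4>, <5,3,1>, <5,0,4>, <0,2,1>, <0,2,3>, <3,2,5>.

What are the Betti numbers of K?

K has 6 vertices, 15 edges, 10 triangles.
rank ∂_0 = 0, rank ∂_1 = 5 ⇒ b_0 = 6 − 0 − 5 = 1; all invariant factors of ∂_1 are 1 so no torsion. So H_0 = Z.
rank ∂_1 = 5, rank ∂_2 = 10 ⇒ b_1 = 15 − 5 − 10 = 0; ∂_2 has invariant factor(s) [2] giving torsion. So H_1 = Z/2.
rank ∂_2 = 10, rank ∂_3 = 0 ⇒ b_2 = 10 − 10 − 0 = 0. So H_2 = 0.

b_0 = 1, b_1 = 0, b_2 = 0.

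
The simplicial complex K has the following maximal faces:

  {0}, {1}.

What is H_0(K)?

Fix the vertex order 0 < 1 and write every simplex with vertices in increasing order. Then dim K = 0 and the simplices of K are:

  0-simplices (2): [0], [1]

giving chain groups C_0 ≅ Z^2.

From H_k ≅ ker(∂_k) / im(∂_{k+1}) we obtain:

  H_0: rank C_0 − rank ∂_1 = 2 − 0 = 2, and there is no ∂_1, so H_0 ≅ Z^2.

(K is a triangulation of a set of 2 points.)

H_0 ≅ Z^2.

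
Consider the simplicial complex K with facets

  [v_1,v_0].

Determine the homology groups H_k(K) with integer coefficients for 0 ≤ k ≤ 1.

We work with the vertex ordering v_0 < v_1. The simplices of K, each written with vertices in increasing order, are:

  0-simplices (2): [v_0], [v_1]
  1-simplices (1): [v_0,v_1]

Hence C_0 ≅ Z^2, C_1 ≅ Z^1.

∂_1: C_1 → C_0 sends each edge [p,q] (with p < q) to q − p. For instance
  ∂[v_0,v_1] = [v_1] − [v_0].
As a 2×1 matrix over Z this has rank 1, with invariant factors (1).

Now H_k = ker ∂_k / im ∂_{k+1}, so:

  H_0: rank C_0 − rank ∂_1 = 2 − 1 = 1, and the invariant factors of ∂_1 are all 1, so H_0 = Z.
  H_1: rank ker ∂_1 − rank ∂_2 = (1 − 1) − 0 = 0, and there is no ∂_2, so H_1 = 0.

H_0 ≅ Z,  H_1 = 0.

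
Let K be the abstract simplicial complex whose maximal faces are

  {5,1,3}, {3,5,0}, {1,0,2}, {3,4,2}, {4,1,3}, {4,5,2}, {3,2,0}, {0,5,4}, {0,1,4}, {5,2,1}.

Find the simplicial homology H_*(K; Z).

H_0 = Z,  H_1 = Z/2,  H_2 = 0.

Fix the vertex order 0 < 1 < 2 < 3 < 4 < 5 and write every simplex with vertices in increasing order. Then dim K = 2 and the simplices of K are:

  0-simplices (6): [0], [1], [2], [3], [4], [5]
  1-simplices (15): [0,1], [0,2], [0,3], [0,4], [0,5], [1,2], [1,3], [1,4], [1,5], [2,3], [2,4], [2,5], [3,4], [3,5], [4,5]
  2-simplices (10): [0,1,2], [0,1,4], [0,2,3], [0,3,5], [0,4,5], [1,2,5], [1,3,4], [1,3,5], [2,3,4], [2,4,5]

giving chain groups C_0 ≅ Z^6, C_1 ≅ Z^15, C_2 ≅ Z^10.

Boundary ∂_1: C_1 → C_0 is given by ∂[p,q] = [q] − [p].
As a 6×15 matrix over Z this has rank 5, with invariant factors (1,1,1,1,1).

Boundary ∂_2: C_2 → C_1 sends each 2-simplex [p,q,r] to [q,r] − [p,r] + [p,q]. For instance
  ∂[1,3,5] = [3,5] − [1,5] + [1,3],
  ∂[0,1,2] = [1,2] − [0,2] + [0,1].
The resulting 15×10 matrix has rank 10, and its Smith normal form has invariant factors (1,1,1,1,1,1,1,1,1,2).

Computing H_k = (kernel of ∂_k) / (image of ∂_{k+1}):

  H_0: rank C_0 − rank ∂_1 = 6 − 5 = 1, and the invariant factors of ∂_1 are all 1, so H_0 = Z.
  H_1: rank ker ∂_1 − rank ∂_2 = (15 − 5) − 10 = 0, and ∂_2 has invariant factor 2 > 1, so H_1 = Z/2.
  H_2: rank ker ∂_2 − rank ∂_3 = (10 − 10) − 0 = 0, and there is no ∂_3, so H_2 = 0.

As a check, the Euler characteristic is 6 − 15 + 10 = 1, which agrees with 1 − 0 + 0 = 1.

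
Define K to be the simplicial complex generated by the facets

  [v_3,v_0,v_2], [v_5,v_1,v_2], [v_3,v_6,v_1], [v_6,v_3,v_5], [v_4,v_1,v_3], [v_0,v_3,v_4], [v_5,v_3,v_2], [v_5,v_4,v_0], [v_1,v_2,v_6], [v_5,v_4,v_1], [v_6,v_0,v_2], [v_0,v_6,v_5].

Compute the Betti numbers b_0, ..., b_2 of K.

b_0 = 1, b_1 = 0, b_2 = 0.

Take the total order v_0 < v_1 < v_2 < v_3 < v_4 < v_5 < v_6 on the vertex set. Then K (dimension 2) consists of the simplices:

  0-simplices (7): [v_0], [v_1], [v_2], [v_3], [v_4], [v_5], [v_6]
  1-simplices (18): (18 of them)
  2-simplices (12): (12 of them)

Hence C_0 ≅ Z^7, C_1 ≅ Z^18, C_2 ≅ Z^12.

Boundary ∂_1: C_1 → C_0 sends each edge [p,q] (with p < q) to q − p.
This gives a 7×18 integer matrix of rank 6; reducing to Smith normal form yields diagonal entries (1,1,1,1,1,1).

∂_2: C_2 → C_1 acts by ∂[p,q,r] = [q,r] − [p,r] + [p,q]. For instance
  ∂[v_0,v_2,v_3] = [v_2,v_3] − [v_0,v_3] + [v_0,v_2],
  ∂[v_1,v_2,v_5] = [v_2,v_5] − [v_1,v_5] + [v_1,v_2].
As a 18×12 matrix over Z this has rank 12, with invariant factors (1,1,1,1,1,1,1,1,1,1,1,2).

Now H_k = ker ∂_k / im ∂_{k+1}, so:

  H_0: rank C_0 − rank ∂_1 = 7 − 6 = 1, and the invariant factors of ∂_1 are all 1, so H_0 ≅ Z.
  H_1: rank ker ∂_1 − rank ∂_2 = (18 − 6) − 12 = 0, and ∂_2 has invariant factor 2 > 1, so H_1 ≅ Z/2Z.
  H_2: rank ker ∂_2 − rank ∂_3 = (12 − 12) − 0 = 0, and there is no ∂_3, so H_2 ≅ 0.

As a check, the Euler characteristic is 7 − 18 + 12 = 1, which agrees with 1 − 0 + 0 = 1.

Hence the Betti numbers are b_0 = 1, b_1 = 0, b_2 = 0.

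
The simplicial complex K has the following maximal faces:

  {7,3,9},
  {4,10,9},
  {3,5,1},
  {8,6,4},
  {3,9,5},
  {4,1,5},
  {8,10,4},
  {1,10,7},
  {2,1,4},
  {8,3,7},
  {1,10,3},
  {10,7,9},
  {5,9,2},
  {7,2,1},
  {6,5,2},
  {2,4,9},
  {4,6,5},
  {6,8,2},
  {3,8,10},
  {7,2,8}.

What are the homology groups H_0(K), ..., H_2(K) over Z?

Fix the vertex order 1 < 2 < 3 < 4 < 5 < 6 < 7 < 8 < 9 < 10 and write every simplex with vertices in increasing order. Then dim K = 2 and the simplices of K are:

  0-simplices (10): [1], [2], [3], [4], [5], [6], [7], [8], [9], [10]
  1-simplices (30): (30 of them)
  2-simplices (20): (20 of them)

giving chain groups C_0 ≅ Z^10, C_1 ≅ Z^30, C_2 ≅ Z^20.

∂_1: C_1 → C_0 maps an edge to its endpoints' difference, ∂[p,q] = q − p.
As a 10×30 matrix over Z this has rank 9, with invariant factors (1,1,1,1,1,1,1,1,1).

Boundary ∂_2: C_2 → C_1 sends each 2-simplex [p,q,r] to [q,r] − [p,r] + [p,q]. For instance
  ∂[1,2,4] = [2,4] − [1,4] + [1,2],
  ∂[1,4,5] = [4,5] − [1,5] + [1,4].
This gives a 30×20 integer matrix of rank 20; reducing to Smith normal form yields diagonal entries (1,1,1,1,1,1,1,1,1,1,1,1,1,1,1,1,1,1,1,2).

Reading off H_k = ker ∂_k / im ∂_{k+1}:

  H_0: rank C_0 − rank ∂_1 = 10 − 9 = 1, and the invariant factors of ∂_1 are all 1, so H_0 ≅ Z.
  H_1: rank ker ∂_1 − rank ∂_2 = (30 − 9) − 20 = 1, and ∂_2 has invariant factor 2 > 1, so H_1 ≅ Z ⊕ Z/2Z.
  H_2: rank ker ∂_2 − rank ∂_3 = (20 − 20) − 0 = 0, and there is no ∂_3, so H_2 ≅ 0.

H_0 ≅ Z,  H_1 ≅ Z ⊕ Z/2Z,  H_2 = 0.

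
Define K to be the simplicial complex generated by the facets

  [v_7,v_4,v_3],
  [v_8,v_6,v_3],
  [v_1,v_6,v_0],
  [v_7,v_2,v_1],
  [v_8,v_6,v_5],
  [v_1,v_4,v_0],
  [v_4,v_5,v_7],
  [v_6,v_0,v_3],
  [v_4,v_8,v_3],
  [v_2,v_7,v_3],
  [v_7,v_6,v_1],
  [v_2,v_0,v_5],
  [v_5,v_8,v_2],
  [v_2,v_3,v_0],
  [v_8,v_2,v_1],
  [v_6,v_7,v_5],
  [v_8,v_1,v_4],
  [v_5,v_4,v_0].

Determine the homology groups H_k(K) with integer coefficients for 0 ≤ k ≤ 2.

H_0 ≅ Z,  H_1 ≅ Z^2,  H_2 ≅ Z.

Take the total order v_0 < v_1 < v_2 < v_3 < v_4 < v_5 < v_6 < v_7 < v_8 on the vertex set. Then K (dimension 2) consists of the simplices:

  0-simplices (9): [v_0], [v_1], [v_2], [v_3], [v_4], [v_5], [v_6], [v_7], [v_8]
  1-simplices (27): (27 of them)
  2-simplices (18): (18 of them)

so the chain groups are C_0 ≅ Z^9, C_1 ≅ Z^27, C_2 ≅ Z^18.

∂_1: C_1 → C_0 maps an edge to its endpoints' difference, ∂[p,q] = q − p.
The 9×27 boundary matrix has rank 8 and Smith normal form diag(1,1,1,1,1,1,1,1).

The boundary map ∂_2: C_2 → C_1 sends each 2-simplex [p,q,r] to [q,r] − [p,r] + [p,q]. For instance
  ∂[v_0,v_4,v_5] = [v_4,v_5] − [v_0,v_5] + [v_0,v_4],
  ∂[v_0,v_2,v_5] = [v_2,v_5] − [v_0,v_5] + [v_0,v_2].
The 27×18 boundary matrix has rank 17 and Smith normal form diag(1,1,1,1,1,1,1,1,1,1,1,1,1,1,1,1,1).

From H_k ≅ ker(∂_k) / im(∂_{k+1}) we obtain:

  H_0: rank C_0 − rank ∂_1 = 9 − 8 = 1, and the invariant factors of ∂_1 are all 1, so H_0 = Z.
  H_1: rank ker ∂_1 − rank ∂_2 = (27 − 8) − 17 = 2, and the invariant factors of ∂_2 are all 1, so H_1 = Z^2.
  H_2: rank ker ∂_2 − rank ∂_3 = (18 − 17) − 0 = 1, and there is no ∂_3, so H_2 = Z.

(K is a triangulation of the torus T^2.)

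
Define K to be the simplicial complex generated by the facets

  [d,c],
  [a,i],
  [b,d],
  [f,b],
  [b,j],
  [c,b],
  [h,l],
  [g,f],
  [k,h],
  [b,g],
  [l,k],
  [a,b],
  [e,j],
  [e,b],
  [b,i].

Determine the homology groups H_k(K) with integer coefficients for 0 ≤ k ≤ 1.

We work with the vertex ordering a < b < c < d < e < f < g < h < i < j < k < l. The simplices of K, each written with vertices in increasing order, are:

  0-simplices (12): a, b, c, d, e, f, g, h, i, j, k, l
  1-simplices (15): ab, ai, bc, bd, be, bf, bg, bi, bj, cd, ej, fg, hk, hl, kl

giving chain groups C_0 ≅ Z^12, C_1 ≅ Z^15.

∂_1: C_1 → C_0 is given by ∂[p,q] = [q] − [p]. For instance
  ∂ej = j − e.
This gives a 12×15 integer matrix of rank 10; reducing to Smith normal form yields diagonal entries (1,1,1,1,1,1,1,1,1,1).

From H_k ≅ ker(∂_k) / im(∂_{k+1}) we obtain:

  H_0: rank C_0 − rank ∂_1 = 12 − 10 = 2, and the invariant factors of ∂_1 are all 1, so H_0 = Z^2.
  H_1: rank ker ∂_1 − rank ∂_2 = (15 − 10) − 0 = 5, and there is no ∂_2, so H_1 = Z^5.

(K is a triangulation of the disjoint union of a wedge of 4 circles and the circle S^1.)

H_0 = Z^2,  H_1 = Z^5.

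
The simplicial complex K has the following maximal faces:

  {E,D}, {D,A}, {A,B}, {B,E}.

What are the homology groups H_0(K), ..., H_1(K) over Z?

H_0 = Z,  H_1 = Z.

Fix the vertex order A < B < D < E and write every simplex with vertices in increasing order. Then dim K = 1 and the simplices of K are:

  0-simplices (4): A, B, D, E
  1-simplices (4): AB, AD, BE, DE

giving chain groups C_0 ≅ Z^4, C_1 ≅ Z^4.

∂_1: C_1 → C_0 sends each edge [p,q] (with p < q) to q − p. For instance
  ∂DE = E − D.
This gives a 4×4 integer matrix of rank 3; reducing to Smith normal form yields diagonal entries (1,1,1).

Reading off H_k = ker ∂_k / im ∂_{k+1}:

  H_0: rank C_0 − rank ∂_1 = 4 − 3 = 1, and the invariant factors of ∂_1 are all 1, so H_0 ≅ Z.
  H_1: rank ker ∂_1 − rank ∂_2 = (4 − 3) − 0 = 1, and there is no ∂_2, so H_1 ≅ Z.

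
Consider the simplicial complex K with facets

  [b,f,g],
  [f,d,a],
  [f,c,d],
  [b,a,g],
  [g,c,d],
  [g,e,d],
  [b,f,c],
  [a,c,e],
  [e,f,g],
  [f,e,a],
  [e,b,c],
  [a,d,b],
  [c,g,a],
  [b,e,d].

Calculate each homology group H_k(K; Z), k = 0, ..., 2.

K has 7 vertices, 21 edges, 14 triangles.
rank ∂_0 = 0, rank ∂_1 = 6 ⇒ b_0 = 7 − 0 − 6 = 1; all invariant factors of ∂_1 are 1 so no torsion. So H_0 = Z.
rank ∂_1 = 6, rank ∂_2 = 13 ⇒ b_1 = 21 − 6 − 13 = 2; all invariant factors of ∂_2 are 1 so no torsion. So H_1 = Z^2.
rank ∂_2 = 13, rank ∂_3 = 0 ⇒ b_2 = 14 − 13 − 0 = 1. So H_2 = Z.

H_0 ≅ Z,  H_1 ≅ Z^2,  H_2 ≅ Z.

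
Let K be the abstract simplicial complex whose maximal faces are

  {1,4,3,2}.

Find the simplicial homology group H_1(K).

We work with the vertex ordering 1 < 2 < 3 < 4. The simplices of K, each written with vertices in increasing order, are:

  0-simplices (4): [1], [2], [3], [4]
  1-simplices (6): [1,2], [1,3], [1,4], [2,3], [2,4], [3,4]
  2-simplices (4): [1,2,3], [1,2,4], [1,3,4], [2,3,4]
  3-simplices (1): [1,2,3,4]

giving chain groups C_0 ≅ Z^4, C_1 ≅ Z^6, C_2 ≅ Z^4, C_3 ≅ Z^1.

Boundary ∂_1: C_1 → C_0 is given by ∂[p,q] = [q] − [p]. For instance
  ∂[1,2] = [2] − [1].
The resulting 4×6 matrix has rank 3, and its Smith normal form has invariant factors (1,1,1).

∂_2: C_2 → C_1 sends each 2-simplex [p,q,r] to [q,r] − [p,r] + [p,q]. For instance
  ∂[1,2,3] = [2,3] − [1,3] + [1,2],
  ∂[1,3,4] = [3,4] − [1,4] + [1,3].
This gives a 6×4 integer matrix of rank 3; reducing to Smith normal form yields diagonal entries (1,1,1).

Boundary ∂_3: C_3 → C_2 sends each 3-simplex σ to the alternating sum Σ_i (−1)^i (σ with its i-th vertex removed). For instance
  ∂[1,2,3,4] = [2,3,4] − [1,3,4] + [1,2,4] − [1,2,3].
The 4×1 boundary matrix has rank 1 and Smith normal form diag(1).

Reading off H_k = ker ∂_k / im ∂_{k+1}:

  H_1: rank ker ∂_1 − rank ∂_2 = (6 − 3) − 3 = 0, and the invariant factors of ∂_2 are all 1, so H_1 = 0.

H_1 = 0.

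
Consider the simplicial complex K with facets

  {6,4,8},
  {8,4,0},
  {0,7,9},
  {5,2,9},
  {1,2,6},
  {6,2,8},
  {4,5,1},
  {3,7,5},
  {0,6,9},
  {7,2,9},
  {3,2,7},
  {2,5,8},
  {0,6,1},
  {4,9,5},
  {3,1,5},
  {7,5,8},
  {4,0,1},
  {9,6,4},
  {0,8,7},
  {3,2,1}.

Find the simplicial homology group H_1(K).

H_1 = Z ⊕ Z/2Z.

Order the vertices as 0 < 1 < 2 < 3 < 4 < 5 < 6 < 7 < 8 < 9. Listing each simplex with vertices in this order, K has dimension 2 with simplices:

  0-simplices (10): [0], [1], [2], [3], [4], [5], [6], [7], [8], [9]
  1-simplices (30): (30 of them)
  2-simplices (20): (20 of them)

Hence C_0 ≅ Z^10, C_1 ≅ Z^30, C_2 ≅ Z^20.

∂_1: C_1 → C_0 sends each edge [p,q] (with p < q) to q − p.
The 10×30 boundary matrix has rank 9 and Smith normal form diag(1,1,1,1,1,1,1,1,1).

The boundary map ∂_2: C_2 → C_1 maps a triangle to the signed sum of its edges. For instance
  ∂[4,6,9] = [6,9] − [4,9] + [4,6],
  ∂[2,5,9] = [5,9] − [2,9] + [2,5].
As a 30×20 matrix over Z this has rank 20, with invariant factors (1,1,1,1,1,1,1,1,1,1,1,1,1,1,1,1,1,1,1,2).

Computing H_k = (kernel of ∂_k) / (image of ∂_{k+1}):

  H_1: rank ker ∂_1 − rank ∂_2 = (30 − 9) − 20 = 1, and ∂_2 has invariant factor 2 > 1, so H_1 = Z ⊕ Z/2Z.

(K is a triangulation of the Klein bottle.)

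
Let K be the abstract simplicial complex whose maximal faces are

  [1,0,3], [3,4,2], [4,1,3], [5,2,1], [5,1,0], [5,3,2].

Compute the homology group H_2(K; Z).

We work with the vertex ordering 0 < 1 < 2 < 3 < 4 < 5. The simplices of K, each written with vertices in increasing order, are:

  0-simplices (6): [0], [1], [2], [3], [4], [5]
  1-simplices (12): [0,1], [0,3], [0,5], [1,2], [1,3], [1,4], [1,5], [2,3], [2,4], [2,5], [3,4], [3,5]
  2-simplices (6): [0,1,3], [0,1,5], [1,2,5], [1,3,4], [2,3,4], [2,3,5]

Hence C_0 ≅ Z^6, C_1 ≅ Z^12, C_2 ≅ Z^6.

Boundary ∂_1: C_1 → C_0 sends each edge [p,q] (with p < q) to q − p.
This gives a 6×12 integer matrix of rank 5; reducing to Smith normal form yields diagonal entries (1,1,1,1,1).

The boundary map ∂_2: C_2 → C_1 sends each 2-simplex [p,q,r] to [q,r] − [p,r] + [p,q]. For instance
  ∂[1,2,5] = [2,5] − [1,5] + [1,2],
  ∂[2,3,4] = [3,4] − [2,4] + [2,3].
The 12×6 boundary matrix has rank 6 and Smith normal form diag(1,1,1,1,1,1).

Now H_k = ker ∂_k / im ∂_{k+1}, so:

  H_2: rank ker ∂_2 − rank ∂_3 = (6 − 6) − 0 = 0, and there is no ∂_3, so H_2 = 0.

(K is a triangulation of the cylinder S^1 x I.)

H_2 ≅ 0.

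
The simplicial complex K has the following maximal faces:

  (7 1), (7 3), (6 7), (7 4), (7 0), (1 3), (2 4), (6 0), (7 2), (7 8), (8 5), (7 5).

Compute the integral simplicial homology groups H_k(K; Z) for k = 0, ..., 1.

H_0 = Z,  H_1 = Z^4.

Fix the vertex order 0 < 1 < 2 < 3 < 4 < 5 < 6 < 7 < 8 and write every simplex with vertices in increasing order. Then dim K = 1 and the simplices of K are:

  0-simplices (9): [0], [1], [2], [3], [4], [5], [6], [7], [8]
  1-simplices (12): [0,6], [0,7], [1,3], [1,7], [2,4], [2,7], [3,7], [4,7], [5,7], [5,8], [6,7], [7,8]

so the chain groups are C_0 ≅ Z^9, C_1 ≅ Z^12.

∂_1: C_1 → C_0 sends each edge [p,q] (with p < q) to q − p. For instance
  ∂[2,4] = [4] − [2].
As a 9×12 matrix over Z this has rank 8, with invariant factors (1,1,1,1,1,1,1,1).

From H_k ≅ ker(∂_k) / im(∂_{k+1}) we obtain:

  H_0: rank C_0 − rank ∂_1 = 9 − 8 = 1, and the invariant factors of ∂_1 are all 1, so H_0 = Z.
  H_1: rank ker ∂_1 − rank ∂_2 = (12 − 8) − 0 = 4, and there is no ∂_2, so H_1 = Z^4.

As a check, the Euler characteristic is 9 − 12 = -3, which agrees with 1 − 4 = -3.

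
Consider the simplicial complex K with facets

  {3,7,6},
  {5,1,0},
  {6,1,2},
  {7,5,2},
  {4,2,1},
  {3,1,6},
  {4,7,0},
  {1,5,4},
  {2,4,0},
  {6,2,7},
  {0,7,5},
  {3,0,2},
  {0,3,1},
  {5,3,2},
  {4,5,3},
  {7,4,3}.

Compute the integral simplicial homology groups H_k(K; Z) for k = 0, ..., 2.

We work with the vertex ordering 0 < 1 < 2 < 3 < 4 < 5 < 6 < 7. The simplices of K, each written with vertices in increasing order, are:

  0-simplices (8): [0], [1], [2], [3], [4], [5], [6], [7]
  1-simplices (24): (24 of them)
  2-simplices (16): [0,1,3], [0,1,5], [0,2,3], [0,2,4], [0,4,7], [0,5,7], [1,2,4], [1,2,6], [1,3,6], [1,4,5], [2,3,5], [2,5,7], [2,6,7], [3,4,5], [3,4,7], [3,6,7]

giving chain groups C_0 ≅ Z^8, C_1 ≅ Z^24, C_2 ≅ Z^16.

The boundary map ∂_1: C_1 → C_0 is given by ∂[p,q] = [q] − [p].
The 8×24 boundary matrix has rank 7 and Smith normal form diag(1,1,1,1,1,1,1).

∂_2: C_2 → C_1 sends each 2-simplex [p,q,r] to [q,r] − [p,r] + [p,q]. For instance
  ∂[2,3,5] = [3,5] − [2,5] + [2,3],
  ∂[1,4,5] = [4,5] − [1,5] + [1,4].
The 24×16 boundary matrix has rank 15 and Smith normal form diag(1,1,1,1,1,1,1,1,1,1,1,1,1,1,1).

From H_k ≅ ker(∂_k) / im(∂_{k+1}) we obtain:

  H_0: rank C_0 − rank ∂_1 = 8 − 7 = 1, and the invariant factors of ∂_1 are all 1, so H_0 = Z.
  H_1: rank ker ∂_1 − rank ∂_2 = (24 − 7) − 15 = 2, and the invariant factors of ∂_2 are all 1, so H_1 = Z^2.
  H_2: rank ker ∂_2 − rank ∂_3 = (16 − 15) − 0 = 1, and there is no ∂_3, so H_2 = Z.

H_0 ≅ Z,  H_1 ≅ Z^2,  H_2 ≅ Z.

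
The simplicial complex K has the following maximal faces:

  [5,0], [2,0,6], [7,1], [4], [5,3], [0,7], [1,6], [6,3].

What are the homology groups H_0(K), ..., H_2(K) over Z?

Fix the vertex order 0 < 1 < 2 < 3 < 4 < 5 < 6 < 7 and write every simplex with vertices in increasing order. Then dim K = 2 and the simplices of K are:

  0-simplices (8): [0], [1], [2], [3], [4], [5], [6], [7]
  1-simplices (9): [0,2], [0,5], [0,6], [0,7], [1,6], [1,7], [2,6], [3,5], [3,6]
  2-simplices (1): [0,2,6]

so the chain groups are C_0 ≅ Z^8, C_1 ≅ Z^9, C_2 ≅ Z^1.

Boundary ∂_1: C_1 → C_0 is given by ∂[p,q] = [q] − [p].
The resulting 8×9 matrix has rank 6, and its Smith normal form has invariant factors (1,1,1,1,1,1).

The boundary map ∂_2: C_2 → C_1 maps a triangle to the signed sum of its edges. For instance
  ∂[0,2,6] = [2,6] − [0,6] + [0,2].
This gives a 9×1 integer matrix of rank 1; reducing to Smith normal form yields diagonal entries (1).

From H_k ≅ ker(∂_k) / im(∂_{k+1}) we obtain:

  H_0: rank C_0 − rank ∂_1 = 8 − 6 = 2, and the invariant factors of ∂_1 are all 1, so H_0 ≅ Z^2.
  H_1: rank ker ∂_1 − rank ∂_2 = (9 − 6) − 1 = 2, and the invariant factors of ∂_2 are all 1, so H_1 ≅ Z^2.
  H_2: rank ker ∂_2 − rank ∂_3 = (1 − 1) − 0 = 0, and there is no ∂_3, so H_2 ≅ 0.

As a check, the Euler characteristic is 8 − 9 + 1 = 0, which agrees with 2 − 2 + 0 = 0.

H_0 = Z^2,  H_1 = Z^2,  H_2 = 0.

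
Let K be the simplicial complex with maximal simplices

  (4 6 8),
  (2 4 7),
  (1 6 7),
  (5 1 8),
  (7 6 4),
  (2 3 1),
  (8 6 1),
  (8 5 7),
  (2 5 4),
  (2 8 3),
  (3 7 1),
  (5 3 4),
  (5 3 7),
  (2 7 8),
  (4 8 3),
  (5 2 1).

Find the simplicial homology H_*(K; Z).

We work with the vertex ordering 1 < 2 < 3 < 4 < 5 < 6 < 7 < 8. The simplices of K, each written with vertices in increasing order, are:

  0-simplices (8): [1], [2], [3], [4], [5], [6], [7], [8]
  1-simplices (24): (24 of them)
  2-simplices (16): [1,2,3], [1,2,5], [1,3,7], [1,5,8], [1,6,7], [1,6,8], [2,3,8], [2,4,5], [2,4,7], [2,7,8], [3,4,5], [3,4,8], [3,5,7], [4,6,7], [4,6,8], [5,7,8]

Hence C_0 ≅ Z^8, C_1 ≅ Z^24, C_2 ≅ Z^16.

∂_1: C_1 → C_0 maps an edge to its endpoints' difference, ∂[p,q] = q − p.
The 8×24 boundary matrix has rank 7 and Smith normal form diag(1,1,1,1,1,1,1).

The boundary map ∂_2: C_2 → C_1 sends each 2-simplex [p,q,r] to [q,r] − [p,r] + [p,q]. For instance
  ∂[4,6,7] = [6,7] − [4,7] + [4,6],
  ∂[2,7,8] = [7,8] − [2,8] + [2,7].
As a 24×16 matrix over Z this has rank 15, with invariant factors (1,1,1,1,1,1,1,1,1,1,1,1,1,1,1).

Now H_k = ker ∂_k / im ∂_{k+1}, so:

  H_0: rank C_0 − rank ∂_1 = 8 − 7 = 1, and the invariant factors of ∂_1 are all 1, so H_0 = Z.
  H_1: rank ker ∂_1 − rank ∂_2 = (24 − 7) − 15 = 2, and the invariant factors of ∂_2 are all 1, so H_1 = Z^2.
  H_2: rank ker ∂_2 − rank ∂_3 = (16 − 15) − 0 = 1, and there is no ∂_3, so H_2 = Z.

As a check, the Euler characteristic is 8 − 24 + 16 = 0, which agrees with 1 − 2 + 1 = 0.

H_0 ≅ Z,  H_1 ≅ Z^2,  H_2 ≅ Z.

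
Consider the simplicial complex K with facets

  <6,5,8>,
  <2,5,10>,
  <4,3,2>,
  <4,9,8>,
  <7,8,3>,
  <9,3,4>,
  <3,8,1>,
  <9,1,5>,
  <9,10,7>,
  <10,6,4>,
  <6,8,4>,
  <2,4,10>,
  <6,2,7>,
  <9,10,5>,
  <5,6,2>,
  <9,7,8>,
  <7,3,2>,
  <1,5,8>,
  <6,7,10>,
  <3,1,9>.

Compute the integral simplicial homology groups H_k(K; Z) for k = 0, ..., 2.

H_0 = Z,  H_1 = Z × Z/2,  H_2 = 0.

We work with the vertex ordering 1 < 2 < 3 < 4 < 5 < 6 < 7 < 8 < 9 < 10. The simplices of K, each written with vertices in increasing order, are:

  0-simplices (10): [1], [2], [3], [4], [5], [6], [7], [8], [9], [10]
  1-simplices (30): (30 of them)
  2-simplices (20): (20 of them)

so the chain groups are C_0 ≅ Z^10, C_1 ≅ Z^30, C_2 ≅ Z^20.

∂_1: C_1 → C_0 sends each edge [p,q] (with p < q) to q − p.
The 10×30 boundary matrix has rank 9 and Smith normal form diag(1,1,1,1,1,1,1,1,1).

The boundary map ∂_2: C_2 → C_1 acts by ∂[p,q,r] = [q,r] − [p,r] + [p,q]. For instance
  ∂[1,5,9] = [5,9] − [1,9] + [1,5],
  ∂[2,6,7] = [6,7] − [2,7] + [2,6].
As a 30×20 matrix over Z this has rank 20, with invariant factors (1,1,1,1,1,1,1,1,1,1,1,1,1,1,1,1,1,1,1,2).

Computing H_k = (kernel of ∂_k) / (image of ∂_{k+1}):

  H_0: rank C_0 − rank ∂_1 = 10 − 9 = 1, and the invariant factors of ∂_1 are all 1, so H_0 = Z.
  H_1: rank ker ∂_1 − rank ∂_2 = (30 − 9) − 20 = 1, and ∂_2 has invariant factor 2 > 1, so H_1 = Z × Z/2.
  H_2: rank ker ∂_2 − rank ∂_3 = (20 − 20) − 0 = 0, and there is no ∂_3, so H_2 = 0.

As a check, the Euler characteristic is 10 − 30 + 20 = 0, which agrees with 1 − 1 + 0 = 0.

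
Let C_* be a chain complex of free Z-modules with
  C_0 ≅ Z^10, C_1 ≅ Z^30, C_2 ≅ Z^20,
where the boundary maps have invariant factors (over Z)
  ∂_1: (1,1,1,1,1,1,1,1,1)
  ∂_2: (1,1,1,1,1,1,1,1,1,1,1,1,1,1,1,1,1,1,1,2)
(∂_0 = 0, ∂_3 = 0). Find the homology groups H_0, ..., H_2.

H_0 ≅ Z,  H_1 ≅ Z × Z/2,  H_2 = 0.

H_0: b_0 = 10 − 0 − 9 = 1; torsion from ∂_1 factors > 1: none. So H_0 ≅ Z.
H_1: b_1 = 30 − 9 − 20 = 1; torsion from ∂_2 factors > 1: [2]. So H_1 ≅ Z × Z/2.
H_2: b_2 = 20 − 20 − 0 = 0; torsion from ∂_3 factors > 1: none. So H_2 ≅ 0.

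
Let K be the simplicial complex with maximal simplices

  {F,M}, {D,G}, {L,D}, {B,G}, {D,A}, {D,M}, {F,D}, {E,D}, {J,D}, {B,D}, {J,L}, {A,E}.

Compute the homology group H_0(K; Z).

H_0 = Z.

Order the vertices as A < B < D < E < F < G < J < L < M. Listing each simplex with vertices in this order, K has dimension 1 with simplices:

  0-simplices (9): A, B, D, E, F, G, J, L, M
  1-simplices (12): AD, AE, BD, BG, DE, DF, DG, DJ, DL, DM, FM, JL

giving chain groups C_0 ≅ Z^9, C_1 ≅ Z^12.

∂_1: C_1 → C_0 maps an edge to its endpoints' difference, ∂[p,q] = q − p.
The 9×12 boundary matrix has rank 8 and Smith normal form diag(1,1,1,1,1,1,1,1).

From H_k ≅ ker(∂_k) / im(∂_{k+1}) we obtain:

  H_0: rank C_0 − rank ∂_1 = 9 − 8 = 1, and the invariant factors of ∂_1 are all 1, so H_0 ≅ Z.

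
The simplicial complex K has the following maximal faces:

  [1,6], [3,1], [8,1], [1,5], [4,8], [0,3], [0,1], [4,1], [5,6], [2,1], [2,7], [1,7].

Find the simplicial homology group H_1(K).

H_1 = Z^4.

Take the total order 0 < 1 < 2 < 3 < 4 < 5 < 6 < 7 < 8 on the vertex set. Then K (dimension 1) consists of the simplices:

  0-simplices (9): [0], [1], [2], [3], [4], [5], [6], [7], [8]
  1-simplices (12): [0,1], [0,3], [1,2], [1,3], [1,4], [1,5], [1,6], [1,7], [1,8], [2,7], [4,8], [5,6]

giving chain groups C_0 ≅ Z^9, C_1 ≅ Z^12.

Boundary ∂_1: C_1 → C_0 maps an edge to its endpoints' difference, ∂[p,q] = q − p.
This gives a 9×12 integer matrix of rank 8; reducing to Smith normal form yields diagonal entries (1,1,1,1,1,1,1,1).

Now H_k = ker ∂_k / im ∂_{k+1}, so:

  H_1: rank ker ∂_1 − rank ∂_2 = (12 − 8) − 0 = 4, and there is no ∂_2, so H_1 = Z^4.

(K is a triangulation of a wedge of 4 circles.)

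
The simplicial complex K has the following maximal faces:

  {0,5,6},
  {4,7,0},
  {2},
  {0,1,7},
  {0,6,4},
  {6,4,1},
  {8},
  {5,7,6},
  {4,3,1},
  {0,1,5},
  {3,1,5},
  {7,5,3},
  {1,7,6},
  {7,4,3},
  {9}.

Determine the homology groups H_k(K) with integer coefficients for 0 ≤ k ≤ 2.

Fix the vertex order 0 < 1 < 2 < 3 < 4 < 5 < 6 < 7 < 8 < 9 and write every simplex with vertices in increasing order. Then dim K = 2 and the simplices of K are:

  0-simplices (10): [0], [1], [2], [3], [4], [5], [6], [7], [8], [9]
  1-simplices (18): [0,1], [0,4], [0,5], [0,6], [0,7], [1,3], [1,4], [1,5], [1,6], [1,7], [3,4], [3,5], [3,7], [4,6], [4,7], [5,6], [5,7], [6,7]
  2-simplices (12): [0,1,5], [0,1,7], [0,4,6], [0,4,7], [0,5,6], [1,3,4], [1,3,5], [1,4,6], [1,6,7], [3,4,7], [3,5,7], [5,6,7]

so the chain groups are C_0 ≅ Z^10, C_1 ≅ Z^18, C_2 ≅ Z^12.

The boundary map ∂_1: C_1 → C_0 maps an edge to its endpoints' difference, ∂[p,q] = q − p.
The resulting 10×18 matrix has rank 6, and its Smith normal form has invariant factors (1,1,1,1,1,1).

The boundary map ∂_2: C_2 → C_1 maps a triangle to the signed sum of its edges. For instance
  ∂[0,1,7] = [1,7] − [0,7] + [0,1],
  ∂[5,6,7] = [6,7] − [5,7] + [5,6].
This gives a 18×12 integer matrix of rank 12; reducing to Smith normal form yields diagonal entries (1,1,1,1,1,1,1,1,1,1,1,2).

Reading off H_k = ker ∂_k / im ∂_{k+1}:

  H_0: rank C_0 − rank ∂_1 = 10 − 6 = 4, and the invariant factors of ∂_1 are all 1, so H_0 = Z^4.
  H_1: rank ker ∂_1 − rank ∂_2 = (18 − 6) − 12 = 0, and ∂_2 has invariant factor 2 > 1, so H_1 = Z/2.
  H_2: rank ker ∂_2 − rank ∂_3 = (12 − 12) − 0 = 0, and there is no ∂_3, so H_2 = 0.

H_0 ≅ Z^4,  H_1 ≅ Z/2,  H_2 = 0.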